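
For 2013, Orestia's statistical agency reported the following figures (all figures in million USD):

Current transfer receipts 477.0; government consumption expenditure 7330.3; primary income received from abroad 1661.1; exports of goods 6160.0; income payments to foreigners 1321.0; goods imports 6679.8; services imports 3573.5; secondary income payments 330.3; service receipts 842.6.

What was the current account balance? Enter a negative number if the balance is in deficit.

Goods balance = 6160.0 - 6679.8 = -519.8
Services balance = 842.6 - 3573.5 = -2730.9
Trade balance (goods + services) = -519.8 + (-2730.9) = -3250.7
Net primary income = 1661.1 - 1321.0 = 340.1
Net secondary income = 477.0 - 330.3 = 146.7
Current account = -3250.7 + 340.1 + 146.7 = -2763.9

-2763.9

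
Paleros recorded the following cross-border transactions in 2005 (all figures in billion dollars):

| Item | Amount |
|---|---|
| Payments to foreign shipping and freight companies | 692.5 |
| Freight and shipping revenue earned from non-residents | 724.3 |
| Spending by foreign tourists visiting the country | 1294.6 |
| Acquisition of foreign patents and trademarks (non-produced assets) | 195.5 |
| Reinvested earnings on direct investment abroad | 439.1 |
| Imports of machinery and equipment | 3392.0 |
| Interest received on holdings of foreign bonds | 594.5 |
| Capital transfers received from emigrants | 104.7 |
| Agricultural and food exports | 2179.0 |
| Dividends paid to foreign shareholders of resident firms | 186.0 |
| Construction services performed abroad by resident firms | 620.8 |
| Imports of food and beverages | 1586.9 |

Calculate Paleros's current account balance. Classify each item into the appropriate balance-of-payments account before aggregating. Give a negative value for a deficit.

-5.1

Goods: 2179.0 - 3392.0 - 1586.9 = -2799.9
Services: 620.8 + 724.3 + 1294.6 - 692.5 = 1947.2
Primary income: 439.1 - 186.0 + 594.5 = 847.6
Current account = (-2799.9) + 1947.2 + 847.6 = -5.1
(Excluded from the current account — capital account: acquisition of foreign patents and trademarks (non-produced assets) 195.5, capital transfers received from emigrants 104.7.)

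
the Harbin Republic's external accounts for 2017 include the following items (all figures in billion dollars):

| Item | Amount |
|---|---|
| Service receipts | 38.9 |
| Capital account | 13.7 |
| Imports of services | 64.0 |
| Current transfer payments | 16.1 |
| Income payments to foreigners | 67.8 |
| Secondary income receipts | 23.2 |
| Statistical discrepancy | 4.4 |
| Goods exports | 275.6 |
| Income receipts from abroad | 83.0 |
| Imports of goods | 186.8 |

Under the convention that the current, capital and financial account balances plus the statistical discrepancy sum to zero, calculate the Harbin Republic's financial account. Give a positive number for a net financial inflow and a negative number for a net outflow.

-104.1

Goods balance = 275.6 - 186.8 = 88.8
Services balance = 38.9 - 64.0 = -25.1
Trade balance (goods + services) = 88.8 + (-25.1) = 63.7
Net primary income = 83.0 - 67.8 = 15.2
Net secondary income = 23.2 - 16.1 = 7.1
Current account = 63.7 + 15.2 + 7.1 = 86.0
Financial account = -(86.0 + 13.7 + 4.4) = -104.1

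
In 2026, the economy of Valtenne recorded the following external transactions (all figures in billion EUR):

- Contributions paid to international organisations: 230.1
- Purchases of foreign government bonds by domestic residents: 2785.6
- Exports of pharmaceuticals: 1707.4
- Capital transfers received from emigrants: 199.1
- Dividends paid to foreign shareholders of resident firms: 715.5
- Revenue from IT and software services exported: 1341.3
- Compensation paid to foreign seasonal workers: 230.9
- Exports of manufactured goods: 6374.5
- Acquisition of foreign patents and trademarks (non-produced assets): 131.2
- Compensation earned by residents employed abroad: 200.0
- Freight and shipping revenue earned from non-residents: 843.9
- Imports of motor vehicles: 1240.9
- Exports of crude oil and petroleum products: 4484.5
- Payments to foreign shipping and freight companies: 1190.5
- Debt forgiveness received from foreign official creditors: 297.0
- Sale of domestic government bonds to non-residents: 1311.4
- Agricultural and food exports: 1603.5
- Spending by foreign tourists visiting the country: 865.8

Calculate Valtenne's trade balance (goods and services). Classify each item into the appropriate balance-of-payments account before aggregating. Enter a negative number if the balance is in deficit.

14789.5

Goods: 1603.5 + 1707.4 + 6374.5 - 1240.9 + 4484.5 = 12929.0
Services: -1190.5 + 843.9 + 865.8 + 1341.3 = 1860.5
Trade balance = 12929.0 + 1860.5 = 14789.5
(Excluded from the trade balance — secondary income: contributions paid to international organisations 230.1; financial account: purchases of foreign government bonds by domestic residents 2785.6, sale of domestic government bonds to non-residents 1311.4; capital account: capital transfers received from emigrants 199.1, acquisition of foreign patents and trademarks (non-produced assets) 131.2, debt forgiveness received from foreign official creditors 297.0; primary income: dividends paid to foreign shareholders of resident firms 715.5, compensation paid to foreign seasonal workers 230.9, compensation earned by residents employed abroad 200.0.)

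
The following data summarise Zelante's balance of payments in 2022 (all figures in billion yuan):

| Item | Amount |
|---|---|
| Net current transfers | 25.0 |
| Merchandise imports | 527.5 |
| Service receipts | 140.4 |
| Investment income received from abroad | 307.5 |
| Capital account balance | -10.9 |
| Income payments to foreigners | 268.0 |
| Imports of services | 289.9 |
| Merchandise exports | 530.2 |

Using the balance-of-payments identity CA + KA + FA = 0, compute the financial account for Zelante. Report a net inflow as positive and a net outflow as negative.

Goods balance = 530.2 - 527.5 = 2.7
Services balance = 140.4 - 289.9 = -149.5
Trade balance (goods + services) = 2.7 + (-149.5) = -146.8
Net primary income = 307.5 - 268.0 = 39.5
Net secondary income = 25.0
Current account = -146.8 + 39.5 + 25.0 = -82.3
Financial account = -(-82.3 + (-10.9)) = 93.2

93.2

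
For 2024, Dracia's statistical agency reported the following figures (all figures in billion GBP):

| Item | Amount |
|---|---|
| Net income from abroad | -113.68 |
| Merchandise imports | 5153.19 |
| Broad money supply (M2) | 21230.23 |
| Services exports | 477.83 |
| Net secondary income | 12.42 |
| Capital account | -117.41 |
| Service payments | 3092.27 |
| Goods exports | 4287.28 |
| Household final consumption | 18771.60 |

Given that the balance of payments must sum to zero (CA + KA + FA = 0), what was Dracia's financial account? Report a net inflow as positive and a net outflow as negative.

Goods balance = 4287.28 - 5153.19 = -865.91
Services balance = 477.83 - 3092.27 = -2614.44
Trade balance (goods + services) = -865.91 + (-2614.44) = -3480.35
Net primary income = -113.68
Net secondary income = 12.42
Current account = -3480.35 + (-113.68) + 12.42 = -3581.61
Financial account = -(-3581.61 + (-117.41)) = 3699.02

3699.02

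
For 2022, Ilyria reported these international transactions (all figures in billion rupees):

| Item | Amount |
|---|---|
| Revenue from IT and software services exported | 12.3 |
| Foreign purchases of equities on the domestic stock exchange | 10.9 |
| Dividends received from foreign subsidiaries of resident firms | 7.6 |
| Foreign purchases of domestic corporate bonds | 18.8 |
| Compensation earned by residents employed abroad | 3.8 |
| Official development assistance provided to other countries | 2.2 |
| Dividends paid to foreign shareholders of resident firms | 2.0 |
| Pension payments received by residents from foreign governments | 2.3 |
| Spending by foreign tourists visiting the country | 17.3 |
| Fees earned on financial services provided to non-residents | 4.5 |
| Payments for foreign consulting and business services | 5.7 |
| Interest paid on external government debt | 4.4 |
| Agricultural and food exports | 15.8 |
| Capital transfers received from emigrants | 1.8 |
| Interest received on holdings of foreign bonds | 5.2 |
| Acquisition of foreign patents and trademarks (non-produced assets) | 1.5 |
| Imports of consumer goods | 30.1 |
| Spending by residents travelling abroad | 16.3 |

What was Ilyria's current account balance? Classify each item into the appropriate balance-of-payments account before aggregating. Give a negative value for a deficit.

8.1

Goods: 15.8 - 30.1 = -14.3
Services: 17.3 + 12.3 - 16.3 + 4.5 - 5.7 = 12.1
Primary income: 3.8 - 4.4 - 2.0 + 7.6 + 5.2 = 10.2
Secondary income: -2.2 + 2.3 = 0.1
Current account = (-14.3) + 12.1 + 10.2 + 0.1 = 8.1
(Excluded from the current account — financial account: foreign purchases of equities on the domestic stock exchange 10.9, foreign purchases of domestic corporate bonds 18.8; capital account: capital transfers received from emigrants 1.8, acquisition of foreign patents and trademarks (non-produced assets) 1.5.)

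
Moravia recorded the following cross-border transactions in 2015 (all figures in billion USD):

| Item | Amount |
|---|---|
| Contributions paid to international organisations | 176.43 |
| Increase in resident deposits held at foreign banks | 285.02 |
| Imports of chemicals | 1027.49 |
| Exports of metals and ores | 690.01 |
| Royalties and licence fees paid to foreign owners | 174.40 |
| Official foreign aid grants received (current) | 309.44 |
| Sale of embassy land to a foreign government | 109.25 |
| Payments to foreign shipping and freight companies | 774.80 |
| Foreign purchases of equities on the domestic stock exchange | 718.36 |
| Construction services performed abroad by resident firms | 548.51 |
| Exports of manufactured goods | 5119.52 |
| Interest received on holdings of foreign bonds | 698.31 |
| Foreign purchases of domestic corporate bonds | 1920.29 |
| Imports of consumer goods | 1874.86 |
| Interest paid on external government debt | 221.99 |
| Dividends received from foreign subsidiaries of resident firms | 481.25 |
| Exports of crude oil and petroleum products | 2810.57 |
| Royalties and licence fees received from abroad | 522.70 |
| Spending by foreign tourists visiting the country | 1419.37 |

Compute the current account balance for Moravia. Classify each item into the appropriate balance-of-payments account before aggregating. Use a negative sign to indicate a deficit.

8349.71

Goods: -1027.49 + 690.01 + 5119.52 + 2810.57 - 1874.86 = 5717.75
Services: -774.80 + 522.70 + 548.51 - 174.40 + 1419.37 = 1541.38
Primary income: 698.31 + 481.25 - 221.99 = 957.57
Secondary income: -176.43 + 309.44 = 133.01
Current account = 5717.75 + 1541.38 + 957.57 + 133.01 = 8349.71
(Excluded from the current account — financial account: increase in resident deposits held at foreign banks 285.02, foreign purchases of equities on the domestic stock exchange 718.36, foreign purchases of domestic corporate bonds 1920.29; capital account: sale of embassy land to a foreign government 109.25.)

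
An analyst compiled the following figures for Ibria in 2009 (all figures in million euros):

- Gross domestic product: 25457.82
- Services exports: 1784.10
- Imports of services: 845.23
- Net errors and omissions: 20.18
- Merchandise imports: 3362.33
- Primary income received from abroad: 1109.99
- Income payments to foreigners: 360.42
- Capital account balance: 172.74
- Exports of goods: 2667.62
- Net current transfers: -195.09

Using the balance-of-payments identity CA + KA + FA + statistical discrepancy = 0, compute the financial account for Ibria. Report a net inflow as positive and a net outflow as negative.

Goods balance = 2667.62 - 3362.33 = -694.71
Services balance = 1784.10 - 845.23 = 938.87
Trade balance (goods + services) = -694.71 + 938.87 = 244.16
Net primary income = 1109.99 - 360.42 = 749.57
Net secondary income = -195.09
Current account = 244.16 + 749.57 + (-195.09) = 798.64
Financial account = -(798.64 + 172.74 + 20.18) = -991.56

-991.56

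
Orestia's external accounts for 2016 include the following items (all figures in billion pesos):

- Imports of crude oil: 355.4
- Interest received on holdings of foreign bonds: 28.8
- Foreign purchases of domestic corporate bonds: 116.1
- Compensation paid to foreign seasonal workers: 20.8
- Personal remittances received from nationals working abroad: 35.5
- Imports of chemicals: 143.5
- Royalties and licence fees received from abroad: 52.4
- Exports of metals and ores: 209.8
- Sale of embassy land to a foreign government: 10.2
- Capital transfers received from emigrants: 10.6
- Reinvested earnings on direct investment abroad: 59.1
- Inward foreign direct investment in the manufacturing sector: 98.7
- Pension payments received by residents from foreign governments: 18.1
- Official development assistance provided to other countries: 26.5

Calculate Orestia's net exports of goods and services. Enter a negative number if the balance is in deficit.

Goods: -355.4 + 209.8 - 143.5 = -289.1
Services: 52.4
Trade balance = -289.1 + 52.4 = -236.7
(Excluded from the trade balance — primary income: interest received on holdings of foreign bonds 28.8, compensation paid to foreign seasonal workers 20.8, reinvested earnings on direct investment abroad 59.1; financial account: foreign purchases of domestic corporate bonds 116.1, inward foreign direct investment in the manufacturing sector 98.7; secondary income: personal remittances received from nationals working abroad 35.5, pension payments received by residents from foreign governments 18.1, official development assistance provided to other countries 26.5; capital account: sale of embassy land to a foreign government 10.2, capital transfers received from emigrants 10.6.)

-236.7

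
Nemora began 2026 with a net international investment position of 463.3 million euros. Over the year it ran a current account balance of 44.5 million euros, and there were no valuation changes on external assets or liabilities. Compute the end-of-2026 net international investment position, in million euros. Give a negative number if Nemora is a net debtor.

With no valuation effects, change in NIIP = current account = 44.5
End-of-year NIIP = 463.3 + 44.5 = 507.8

507.8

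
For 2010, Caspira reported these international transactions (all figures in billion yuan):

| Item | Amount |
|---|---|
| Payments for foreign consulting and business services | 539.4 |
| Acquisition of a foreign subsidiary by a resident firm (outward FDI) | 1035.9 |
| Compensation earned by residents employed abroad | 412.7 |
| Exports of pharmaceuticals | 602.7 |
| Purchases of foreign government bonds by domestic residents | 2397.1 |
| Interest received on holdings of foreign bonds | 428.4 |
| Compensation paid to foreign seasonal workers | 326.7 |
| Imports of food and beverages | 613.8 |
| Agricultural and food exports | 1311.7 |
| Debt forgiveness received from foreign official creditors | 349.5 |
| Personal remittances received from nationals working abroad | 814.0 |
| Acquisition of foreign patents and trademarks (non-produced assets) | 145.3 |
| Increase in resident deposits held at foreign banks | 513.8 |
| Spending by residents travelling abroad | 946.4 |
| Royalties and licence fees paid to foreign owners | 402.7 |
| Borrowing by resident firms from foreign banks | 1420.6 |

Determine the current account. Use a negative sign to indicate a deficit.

Goods: -613.8 + 602.7 + 1311.7 = 1300.6
Services: -402.7 - 539.4 - 946.4 = -1888.5
Primary income: -326.7 + 428.4 + 412.7 = 514.4
Secondary income: 814.0
Current account = 1300.6 + (-1888.5) + 514.4 + 814.0 = 740.5
(Excluded from the current account — financial account: acquisition of a foreign subsidiary by a resident firm (outward FDI) 1035.9, purchases of foreign government bonds by domestic residents 2397.1, increase in resident deposits held at foreign banks 513.8, borrowing by resident firms from foreign banks 1420.6; capital account: debt forgiveness received from foreign official creditors 349.5, acquisition of foreign patents and trademarks (non-produced assets) 145.3.)

740.5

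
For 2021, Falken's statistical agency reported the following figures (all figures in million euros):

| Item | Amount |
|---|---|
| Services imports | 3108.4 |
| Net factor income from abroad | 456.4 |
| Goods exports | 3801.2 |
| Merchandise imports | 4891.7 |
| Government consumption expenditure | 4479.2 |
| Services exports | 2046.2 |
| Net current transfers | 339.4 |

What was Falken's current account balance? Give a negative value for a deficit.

Goods balance = 3801.2 - 4891.7 = -1090.5
Services balance = 2046.2 - 3108.4 = -1062.2
Trade balance (goods + services) = -1090.5 + (-1062.2) = -2152.7
Net primary income = 456.4
Net secondary income = 339.4
Current account = -2152.7 + 456.4 + 339.4 = -1356.9

-1356.9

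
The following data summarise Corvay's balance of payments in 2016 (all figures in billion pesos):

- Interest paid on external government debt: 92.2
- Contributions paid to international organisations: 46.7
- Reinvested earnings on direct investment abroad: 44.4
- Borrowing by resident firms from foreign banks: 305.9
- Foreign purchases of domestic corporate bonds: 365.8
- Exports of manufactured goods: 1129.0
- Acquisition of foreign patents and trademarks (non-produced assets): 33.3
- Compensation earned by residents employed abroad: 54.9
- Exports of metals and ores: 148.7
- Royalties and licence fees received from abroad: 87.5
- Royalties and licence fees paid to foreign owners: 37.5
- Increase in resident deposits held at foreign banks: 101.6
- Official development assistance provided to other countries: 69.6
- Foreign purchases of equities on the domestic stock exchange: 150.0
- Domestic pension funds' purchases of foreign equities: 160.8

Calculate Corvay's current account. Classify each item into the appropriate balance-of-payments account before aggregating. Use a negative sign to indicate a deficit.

1218.5

Goods: 148.7 + 1129.0 = 1277.7
Services: 87.5 - 37.5 = 50.0
Primary income: 44.4 + 54.9 - 92.2 = 7.1
Secondary income: -46.7 - 69.6 = -116.3
Current account = 1277.7 + 50.0 + 7.1 + (-116.3) = 1218.5
(Excluded from the current account — financial account: borrowing by resident firms from foreign banks 305.9, foreign purchases of domestic corporate bonds 365.8, increase in resident deposits held at foreign banks 101.6, foreign purchases of equities on the domestic stock exchange 150.0, domestic pension funds' purchases of foreign equities 160.8; capital account: acquisition of foreign patents and trademarks (non-produced assets) 33.3.)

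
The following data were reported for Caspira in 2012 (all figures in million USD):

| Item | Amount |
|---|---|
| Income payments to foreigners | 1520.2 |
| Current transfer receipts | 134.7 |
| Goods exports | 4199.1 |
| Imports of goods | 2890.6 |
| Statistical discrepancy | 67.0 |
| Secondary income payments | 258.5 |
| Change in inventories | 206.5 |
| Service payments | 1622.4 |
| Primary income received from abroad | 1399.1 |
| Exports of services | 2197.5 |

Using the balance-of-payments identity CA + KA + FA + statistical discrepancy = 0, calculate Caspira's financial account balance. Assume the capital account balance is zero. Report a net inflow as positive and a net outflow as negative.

Goods balance = 4199.1 - 2890.6 = 1308.5
Services balance = 2197.5 - 1622.4 = 575.1
Trade balance (goods + services) = 1308.5 + 575.1 = 1883.6
Net primary income = 1399.1 - 1520.2 = -121.1
Net secondary income = 134.7 - 258.5 = -123.8
Current account = 1883.6 + (-121.1) + (-123.8) = 1638.7
Financial account = -(1638.7 + 67.0) = -1705.7

-1705.7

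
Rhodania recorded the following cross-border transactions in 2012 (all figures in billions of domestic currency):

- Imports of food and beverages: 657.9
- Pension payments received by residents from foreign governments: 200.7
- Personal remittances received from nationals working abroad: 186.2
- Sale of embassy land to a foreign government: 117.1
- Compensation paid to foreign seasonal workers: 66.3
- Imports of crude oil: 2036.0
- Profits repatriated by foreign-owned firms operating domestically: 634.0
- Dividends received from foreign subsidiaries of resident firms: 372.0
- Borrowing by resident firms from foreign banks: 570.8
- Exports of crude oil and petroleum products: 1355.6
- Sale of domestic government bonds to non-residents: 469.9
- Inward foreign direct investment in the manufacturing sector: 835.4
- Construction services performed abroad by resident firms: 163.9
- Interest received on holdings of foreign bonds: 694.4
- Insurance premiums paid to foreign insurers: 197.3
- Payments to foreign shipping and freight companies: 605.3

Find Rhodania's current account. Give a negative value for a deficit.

Goods: 1355.6 - 657.9 - 2036.0 = -1338.3
Services: 163.9 - 197.3 - 605.3 = -638.7
Primary income: 694.4 - 634.0 + 372.0 - 66.3 = 366.1
Secondary income: 200.7 + 186.2 = 386.9
Current account = (-1338.3) + (-638.7) + 366.1 + 386.9 = -1224.0
(Excluded from the current account — capital account: sale of embassy land to a foreign government 117.1; financial account: borrowing by resident firms from foreign banks 570.8, sale of domestic government bonds to non-residents 469.9, inward foreign direct investment in the manufacturing sector 835.4.)

-1224.0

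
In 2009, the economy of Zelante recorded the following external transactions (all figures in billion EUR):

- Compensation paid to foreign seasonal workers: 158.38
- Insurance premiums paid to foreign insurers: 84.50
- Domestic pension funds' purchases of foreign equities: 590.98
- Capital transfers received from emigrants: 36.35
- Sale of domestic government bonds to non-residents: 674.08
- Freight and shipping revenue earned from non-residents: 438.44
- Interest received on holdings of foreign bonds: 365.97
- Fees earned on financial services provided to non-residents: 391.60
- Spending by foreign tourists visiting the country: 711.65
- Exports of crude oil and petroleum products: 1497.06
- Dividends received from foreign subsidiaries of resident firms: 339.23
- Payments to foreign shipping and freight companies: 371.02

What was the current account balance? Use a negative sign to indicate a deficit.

Goods: 1497.06
Services: -84.50 - 371.02 + 391.60 + 438.44 + 711.65 = 1086.17
Primary income: 365.97 + 339.23 - 158.38 = 546.82
Current account = 1497.06 + 1086.17 + 546.82 = 3130.05
(Excluded from the current account — financial account: domestic pension funds' purchases of foreign equities 590.98, sale of domestic government bonds to non-residents 674.08; capital account: capital transfers received from emigrants 36.35.)

3130.05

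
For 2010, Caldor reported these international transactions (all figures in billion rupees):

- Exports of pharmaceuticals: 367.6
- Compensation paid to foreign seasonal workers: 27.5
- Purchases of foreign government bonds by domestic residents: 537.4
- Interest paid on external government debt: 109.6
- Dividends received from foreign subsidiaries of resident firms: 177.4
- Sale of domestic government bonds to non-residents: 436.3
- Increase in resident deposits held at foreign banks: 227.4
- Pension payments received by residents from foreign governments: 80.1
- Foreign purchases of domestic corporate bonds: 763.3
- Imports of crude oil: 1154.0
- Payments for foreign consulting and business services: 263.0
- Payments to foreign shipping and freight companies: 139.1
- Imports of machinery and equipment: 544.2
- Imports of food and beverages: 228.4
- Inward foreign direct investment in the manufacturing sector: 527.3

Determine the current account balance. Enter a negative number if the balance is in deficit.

-1840.7

Goods: -544.2 + 367.6 - 1154.0 - 228.4 = -1559.0
Services: -139.1 - 263.0 = -402.1
Primary income: 177.4 - 27.5 - 109.6 = 40.3
Secondary income: 80.1
Current account = (-1559.0) + (-402.1) + 40.3 + 80.1 = -1840.7
(Excluded from the current account — financial account: purchases of foreign government bonds by domestic residents 537.4, sale of domestic government bonds to non-residents 436.3, increase in resident deposits held at foreign banks 227.4, foreign purchases of domestic corporate bonds 763.3, inward foreign direct investment in the manufacturing sector 527.3.)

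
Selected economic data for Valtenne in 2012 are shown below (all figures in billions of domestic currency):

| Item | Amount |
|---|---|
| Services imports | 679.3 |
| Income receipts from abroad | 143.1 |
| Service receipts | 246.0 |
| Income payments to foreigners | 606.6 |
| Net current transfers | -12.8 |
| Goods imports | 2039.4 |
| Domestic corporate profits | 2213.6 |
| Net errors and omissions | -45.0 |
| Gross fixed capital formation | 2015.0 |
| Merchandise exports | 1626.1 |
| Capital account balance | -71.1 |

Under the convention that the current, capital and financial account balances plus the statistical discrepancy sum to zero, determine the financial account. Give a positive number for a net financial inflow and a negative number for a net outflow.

Goods balance = 1626.1 - 2039.4 = -413.3
Services balance = 246.0 - 679.3 = -433.3
Trade balance (goods + services) = -413.3 + (-433.3) = -846.6
Net primary income = 143.1 - 606.6 = -463.5
Net secondary income = -12.8
Current account = -846.6 + (-463.5) + (-12.8) = -1322.9
Financial account = -(-1322.9 + (-71.1) + (-45.0)) = 1439.0

1439.0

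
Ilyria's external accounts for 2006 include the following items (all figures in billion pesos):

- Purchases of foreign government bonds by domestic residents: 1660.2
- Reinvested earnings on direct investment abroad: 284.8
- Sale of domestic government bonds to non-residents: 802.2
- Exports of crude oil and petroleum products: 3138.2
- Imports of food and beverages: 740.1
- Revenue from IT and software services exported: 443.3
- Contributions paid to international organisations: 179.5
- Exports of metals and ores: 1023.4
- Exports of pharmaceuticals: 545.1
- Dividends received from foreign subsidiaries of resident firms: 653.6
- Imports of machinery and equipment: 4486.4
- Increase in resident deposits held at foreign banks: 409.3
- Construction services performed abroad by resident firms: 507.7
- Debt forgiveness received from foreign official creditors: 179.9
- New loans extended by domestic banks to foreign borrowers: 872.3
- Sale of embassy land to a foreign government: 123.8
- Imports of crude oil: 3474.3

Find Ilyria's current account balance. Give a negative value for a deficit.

-2284.2

Goods: -4486.4 + 545.1 - 3474.3 + 1023.4 + 3138.2 - 740.1 = -3994.1
Services: 443.3 + 507.7 = 951.0
Primary income: 653.6 + 284.8 = 938.4
Secondary income: -179.5
Current account = (-3994.1) + 951.0 + 938.4 + (-179.5) = -2284.2
(Excluded from the current account — financial account: purchases of foreign government bonds by domestic residents 1660.2, sale of domestic government bonds to non-residents 802.2, increase in resident deposits held at foreign banks 409.3, new loans extended by domestic banks to foreign borrowers 872.3; capital account: debt forgiveness received from foreign official creditors 179.9, sale of embassy land to a foreign government 123.8.)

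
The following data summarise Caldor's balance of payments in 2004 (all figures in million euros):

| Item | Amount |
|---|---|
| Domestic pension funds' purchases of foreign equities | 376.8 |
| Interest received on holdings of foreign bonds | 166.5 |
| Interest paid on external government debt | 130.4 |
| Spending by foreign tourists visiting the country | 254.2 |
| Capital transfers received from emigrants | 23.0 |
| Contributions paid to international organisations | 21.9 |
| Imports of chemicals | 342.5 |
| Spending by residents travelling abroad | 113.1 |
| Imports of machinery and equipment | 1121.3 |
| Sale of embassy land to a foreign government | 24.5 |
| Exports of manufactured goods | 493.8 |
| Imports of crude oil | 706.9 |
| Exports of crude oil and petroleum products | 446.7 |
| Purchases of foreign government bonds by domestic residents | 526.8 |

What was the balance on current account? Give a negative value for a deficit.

Goods: 446.7 - 342.5 - 706.9 - 1121.3 + 493.8 = -1230.2
Services: 254.2 - 113.1 = 141.1
Primary income: -130.4 + 166.5 = 36.1
Secondary income: -21.9
Current account = (-1230.2) + 141.1 + 36.1 + (-21.9) = -1074.9
(Excluded from the current account — financial account: domestic pension funds' purchases of foreign equities 376.8, purchases of foreign government bonds by domestic residents 526.8; capital account: capital transfers received from emigrants 23.0, sale of embassy land to a foreign government 24.5.)

-1074.9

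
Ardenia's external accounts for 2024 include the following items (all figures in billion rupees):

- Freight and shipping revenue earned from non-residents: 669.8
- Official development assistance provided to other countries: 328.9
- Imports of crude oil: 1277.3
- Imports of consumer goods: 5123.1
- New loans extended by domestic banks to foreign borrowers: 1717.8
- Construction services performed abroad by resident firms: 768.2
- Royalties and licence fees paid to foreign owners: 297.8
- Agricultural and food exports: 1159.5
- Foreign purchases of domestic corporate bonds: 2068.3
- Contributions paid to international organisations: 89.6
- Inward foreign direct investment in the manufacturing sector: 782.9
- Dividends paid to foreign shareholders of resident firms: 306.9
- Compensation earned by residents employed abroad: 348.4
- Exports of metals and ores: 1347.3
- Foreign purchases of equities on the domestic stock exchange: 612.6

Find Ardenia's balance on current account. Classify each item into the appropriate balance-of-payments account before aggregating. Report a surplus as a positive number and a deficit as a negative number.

-3130.4

Goods: -5123.1 + 1347.3 + 1159.5 - 1277.3 = -3893.6
Services: 768.2 - 297.8 + 669.8 = 1140.2
Primary income: 348.4 - 306.9 = 41.5
Secondary income: -89.6 - 328.9 = -418.5
Current account = (-3893.6) + 1140.2 + 41.5 + (-418.5) = -3130.4
(Excluded from the current account — financial account: new loans extended by domestic banks to foreign borrowers 1717.8, foreign purchases of domestic corporate bonds 2068.3, inward foreign direct investment in the manufacturing sector 782.9, foreign purchases of equities on the domestic stock exchange 612.6.)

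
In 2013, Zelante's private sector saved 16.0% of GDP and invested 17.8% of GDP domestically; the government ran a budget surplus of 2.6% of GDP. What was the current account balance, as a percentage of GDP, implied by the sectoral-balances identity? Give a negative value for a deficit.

By the sectoral-balances identity, CA = (S_private - I) + (T - G).
Private balance = 16.0 - 17.8 = -1.8
Government balance (T - G) = 2.6
CA = -1.8 + 2.6 = 0.8

0.8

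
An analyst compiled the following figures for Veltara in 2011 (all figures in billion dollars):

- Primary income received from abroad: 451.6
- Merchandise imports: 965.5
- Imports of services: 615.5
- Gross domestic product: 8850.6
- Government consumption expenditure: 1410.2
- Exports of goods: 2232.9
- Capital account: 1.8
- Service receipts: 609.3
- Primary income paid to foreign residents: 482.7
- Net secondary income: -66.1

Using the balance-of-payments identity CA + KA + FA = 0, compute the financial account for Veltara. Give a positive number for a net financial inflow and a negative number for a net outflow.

Goods balance = 2232.9 - 965.5 = 1267.4
Services balance = 609.3 - 615.5 = -6.2
Trade balance (goods + services) = 1267.4 + (-6.2) = 1261.2
Net primary income = 451.6 - 482.7 = -31.1
Net secondary income = -66.1
Current account = 1261.2 + (-31.1) + (-66.1) = 1164.0
Financial account = -(1164.0 + 1.8) = -1165.8

-1165.8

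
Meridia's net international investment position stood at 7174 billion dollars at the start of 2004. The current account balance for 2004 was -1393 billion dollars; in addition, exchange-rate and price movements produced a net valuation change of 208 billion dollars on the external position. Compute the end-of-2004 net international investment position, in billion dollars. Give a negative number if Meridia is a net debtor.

Change in NIIP = current account + net valuation change = -1393 + 208 = -1185
End-of-year NIIP = 7174 + (-1185) = 5989

5989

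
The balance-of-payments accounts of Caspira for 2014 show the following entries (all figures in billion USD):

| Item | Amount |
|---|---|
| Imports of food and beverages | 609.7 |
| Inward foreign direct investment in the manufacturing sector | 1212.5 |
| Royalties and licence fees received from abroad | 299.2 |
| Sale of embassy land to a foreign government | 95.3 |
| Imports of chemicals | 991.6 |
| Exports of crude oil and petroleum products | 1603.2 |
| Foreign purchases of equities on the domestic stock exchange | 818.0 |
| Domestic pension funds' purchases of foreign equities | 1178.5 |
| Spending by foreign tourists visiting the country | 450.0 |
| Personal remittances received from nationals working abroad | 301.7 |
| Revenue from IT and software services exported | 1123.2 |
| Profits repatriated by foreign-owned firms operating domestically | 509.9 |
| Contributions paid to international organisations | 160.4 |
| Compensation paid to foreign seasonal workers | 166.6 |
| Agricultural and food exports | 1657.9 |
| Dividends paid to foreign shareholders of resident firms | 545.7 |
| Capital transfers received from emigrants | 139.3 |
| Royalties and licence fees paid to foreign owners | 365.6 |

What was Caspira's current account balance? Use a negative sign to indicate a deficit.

Goods: 1603.2 - 609.7 - 991.6 + 1657.9 = 1659.8
Services: 1123.2 + 450.0 - 365.6 + 299.2 = 1506.8
Primary income: -509.9 - 545.7 - 166.6 = -1222.2
Secondary income: 301.7 - 160.4 = 141.3
Current account = 1659.8 + 1506.8 + (-1222.2) + 141.3 = 2085.7
(Excluded from the current account — financial account: inward foreign direct investment in the manufacturing sector 1212.5, foreign purchases of equities on the domestic stock exchange 818.0, domestic pension funds' purchases of foreign equities 1178.5; capital account: sale of embassy land to a foreign government 95.3, capital transfers received from emigrants 139.3.)

2085.7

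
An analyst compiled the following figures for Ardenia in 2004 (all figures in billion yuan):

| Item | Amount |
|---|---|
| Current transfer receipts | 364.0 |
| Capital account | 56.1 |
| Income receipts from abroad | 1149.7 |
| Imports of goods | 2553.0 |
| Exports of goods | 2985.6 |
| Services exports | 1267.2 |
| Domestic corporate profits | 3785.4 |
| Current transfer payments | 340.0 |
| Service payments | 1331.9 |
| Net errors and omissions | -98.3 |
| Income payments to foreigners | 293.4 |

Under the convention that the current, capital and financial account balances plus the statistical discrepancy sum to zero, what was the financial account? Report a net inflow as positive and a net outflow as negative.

-1206.0

Goods balance = 2985.6 - 2553.0 = 432.6
Services balance = 1267.2 - 1331.9 = -64.7
Trade balance (goods + services) = 432.6 + (-64.7) = 367.9
Net primary income = 1149.7 - 293.4 = 856.3
Net secondary income = 364.0 - 340.0 = 24.0
Current account = 367.9 + 856.3 + 24.0 = 1248.2
Financial account = -(1248.2 + 56.1 + (-98.3)) = -1206.0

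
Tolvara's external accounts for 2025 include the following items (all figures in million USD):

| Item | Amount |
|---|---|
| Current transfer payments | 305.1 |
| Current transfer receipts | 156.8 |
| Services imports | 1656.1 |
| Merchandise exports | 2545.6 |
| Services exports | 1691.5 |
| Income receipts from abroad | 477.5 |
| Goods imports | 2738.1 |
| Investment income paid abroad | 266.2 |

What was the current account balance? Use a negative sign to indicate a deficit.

-94.1

Goods balance = 2545.6 - 2738.1 = -192.5
Services balance = 1691.5 - 1656.1 = 35.4
Trade balance (goods + services) = -192.5 + 35.4 = -157.1
Net primary income = 477.5 - 266.2 = 211.3
Net secondary income = 156.8 - 305.1 = -148.3
Current account = -157.1 + 211.3 + (-148.3) = -94.1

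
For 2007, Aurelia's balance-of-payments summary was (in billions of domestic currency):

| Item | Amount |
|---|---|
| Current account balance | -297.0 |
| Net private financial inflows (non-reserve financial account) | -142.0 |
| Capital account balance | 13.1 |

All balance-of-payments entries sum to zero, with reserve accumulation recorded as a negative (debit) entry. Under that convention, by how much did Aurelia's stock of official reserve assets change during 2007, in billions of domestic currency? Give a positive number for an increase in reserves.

-425.9

Official reserve transactions balance = -((-297.0) + 13.1 + (-142.0)) = 425.9
An accumulation of reserves is recorded as a debit (negative entry), so the change in the stock of reserves is the negative of that balance.
Change in official reserves = -(425.9) = -425.9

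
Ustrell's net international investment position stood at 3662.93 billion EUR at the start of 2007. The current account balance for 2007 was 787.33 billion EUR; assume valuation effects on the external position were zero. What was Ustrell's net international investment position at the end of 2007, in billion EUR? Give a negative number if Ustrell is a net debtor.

4450.26

With no valuation effects, change in NIIP = current account = 787.33
End-of-year NIIP = 3662.93 + 787.33 = 4450.26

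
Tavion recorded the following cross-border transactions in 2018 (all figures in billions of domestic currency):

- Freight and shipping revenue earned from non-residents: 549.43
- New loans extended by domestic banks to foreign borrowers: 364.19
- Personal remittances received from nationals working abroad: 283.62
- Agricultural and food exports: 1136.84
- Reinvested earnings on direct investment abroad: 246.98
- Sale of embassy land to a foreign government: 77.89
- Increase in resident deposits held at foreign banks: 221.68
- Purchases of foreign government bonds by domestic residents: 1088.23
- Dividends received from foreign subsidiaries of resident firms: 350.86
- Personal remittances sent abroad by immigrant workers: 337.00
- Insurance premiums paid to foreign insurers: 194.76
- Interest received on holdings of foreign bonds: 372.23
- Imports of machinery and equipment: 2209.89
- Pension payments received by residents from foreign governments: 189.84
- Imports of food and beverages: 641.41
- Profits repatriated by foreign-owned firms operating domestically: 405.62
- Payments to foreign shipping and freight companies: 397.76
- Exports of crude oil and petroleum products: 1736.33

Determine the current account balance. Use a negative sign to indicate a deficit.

679.69

Goods: 1736.33 - 2209.89 - 641.41 + 1136.84 = 21.87
Services: 549.43 - 397.76 - 194.76 = -43.09
Primary income: -405.62 + 350.86 + 372.23 + 246.98 = 564.45
Secondary income: -337.00 + 283.62 + 189.84 = 136.46
Current account = 21.87 + (-43.09) + 564.45 + 136.46 = 679.69
(Excluded from the current account — financial account: new loans extended by domestic banks to foreign borrowers 364.19, increase in resident deposits held at foreign banks 221.68, purchases of foreign government bonds by domestic residents 1088.23; capital account: sale of embassy land to a foreign government 77.89.)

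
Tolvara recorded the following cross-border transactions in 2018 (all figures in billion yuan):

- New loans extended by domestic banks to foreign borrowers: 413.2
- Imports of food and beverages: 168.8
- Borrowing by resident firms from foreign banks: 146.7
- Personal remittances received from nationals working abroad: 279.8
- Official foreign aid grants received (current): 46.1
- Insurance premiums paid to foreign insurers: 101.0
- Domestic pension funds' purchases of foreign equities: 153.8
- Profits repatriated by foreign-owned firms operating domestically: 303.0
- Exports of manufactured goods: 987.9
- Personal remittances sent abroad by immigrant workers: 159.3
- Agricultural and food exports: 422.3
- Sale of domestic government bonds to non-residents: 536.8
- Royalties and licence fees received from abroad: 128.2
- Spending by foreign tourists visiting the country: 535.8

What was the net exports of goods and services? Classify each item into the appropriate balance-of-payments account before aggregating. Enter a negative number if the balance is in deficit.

1804.4

Goods: -168.8 + 422.3 + 987.9 = 1241.4
Services: -101.0 + 128.2 + 535.8 = 563.0
Trade balance = 1241.4 + 563.0 = 1804.4
(Excluded from the trade balance — financial account: new loans extended by domestic banks to foreign borrowers 413.2, borrowing by resident firms from foreign banks 146.7, domestic pension funds' purchases of foreign equities 153.8, sale of domestic government bonds to non-residents 536.8; secondary income: personal remittances received from nationals working abroad 279.8, official foreign aid grants received (current) 46.1, personal remittances sent abroad by immigrant workers 159.3; primary income: profits repatriated by foreign-owned firms operating domestically 303.0.)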